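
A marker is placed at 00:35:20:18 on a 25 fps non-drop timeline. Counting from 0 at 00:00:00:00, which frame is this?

Total seconds to the label: (0 × 3600 + 35 × 60 + 20) = 2120.
Frame index = 2120 × 25 + 18 = 53018.

frame 53018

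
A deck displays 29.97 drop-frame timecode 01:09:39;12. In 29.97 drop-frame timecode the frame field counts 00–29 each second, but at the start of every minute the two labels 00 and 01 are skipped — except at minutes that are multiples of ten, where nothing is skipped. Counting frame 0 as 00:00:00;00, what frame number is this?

As if non-drop at 30 labels/s: (1 × 3600 + 9 × 60 + 39) × 30 + 12 = 125382.
Minute boundaries passed: 69; those not divisible by 10: 69 − 6 = 63; dropped labels = 2 × 63 = 126.
Actual frame index = 125382 − 126 = 125256.

125256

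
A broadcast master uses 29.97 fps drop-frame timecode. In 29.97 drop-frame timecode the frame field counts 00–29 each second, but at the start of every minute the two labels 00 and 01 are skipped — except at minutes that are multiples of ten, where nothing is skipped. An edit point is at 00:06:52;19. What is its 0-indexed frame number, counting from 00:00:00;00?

Complete 10-minute blocks: 0, each 17982 frames → 0.
Remaining 6 whole minutes in the current block: 1800 + 5 × 1798 = 10790 frames.
Within the current minute: 52 × 30 + 19 − 2 = 1577 (labels ;00/;01 skipped at this minute). Total = 0 + 10790 + 1577 = 12367.

12367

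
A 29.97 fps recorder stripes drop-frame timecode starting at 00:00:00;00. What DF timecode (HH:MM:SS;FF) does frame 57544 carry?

Ten DF minutes hold 17982 frames, so frame 57544 lies in block 3 (frames 53946–71927) with 3598 frames into that block.
The block's first minute is 1800 frames and the rest 1798 each; 3598 frames reaches minute 2, so 3 × 18 + 2 × 2 = 58 labels have been skipped so far.
Adding those back, label number 57544 + 58 = 57602 at 30 labels/s is 1920 s + 2 f = 0 h 32 min 0 s frame 2, i.e. 00:32:00;02.

00:32:00;02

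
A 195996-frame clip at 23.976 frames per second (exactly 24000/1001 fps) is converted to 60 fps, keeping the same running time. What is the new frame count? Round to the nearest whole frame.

490480 frames

Frames at target rate = 195996 × (60) / (24000/1001) = 49047999/100 ≈ 490479.990.
Nearest whole frame: 490480.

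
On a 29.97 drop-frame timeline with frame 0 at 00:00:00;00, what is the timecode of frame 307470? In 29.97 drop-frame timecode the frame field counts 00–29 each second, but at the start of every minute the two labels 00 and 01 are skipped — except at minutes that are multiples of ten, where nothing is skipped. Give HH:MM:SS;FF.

Ten DF minutes hold 17982 frames, so frame 307470 lies in block 17 (frames 305694–323675) with 1776 frames into that block.
The block's first minute is 1800 frames and the rest 1798 each; 1776 frames reaches minute 0, so 17 × 18 + 0 × 2 = 306 labels have been skipped so far.
Adding those back, label number 307470 + 306 = 307776 at 30 labels/s is 10259 s + 6 f = 2 h 50 min 59 s frame 6, i.e. 02:50:59;06.

02:50:59;06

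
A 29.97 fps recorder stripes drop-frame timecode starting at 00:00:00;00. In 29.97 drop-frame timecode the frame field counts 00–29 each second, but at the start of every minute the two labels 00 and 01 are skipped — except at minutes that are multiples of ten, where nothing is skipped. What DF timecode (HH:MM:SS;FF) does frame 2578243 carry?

23:53:47;13

Ten DF minutes hold 17982 frames, so frame 2578243 lies in block 143 (frames 2571426–2589407) with 6817 frames into that block.
The block's first minute is 1800 frames and the rest 1798 each; 6817 frames reaches minute 3, so 143 × 18 + 3 × 2 = 2580 labels have been skipped so far.
Adding those back, label number 2578243 + 2580 = 2580823 at 30 labels/s is 86027 s + 13 f = 23 h 53 min 47 s frame 13, i.e. 23:53:47;13.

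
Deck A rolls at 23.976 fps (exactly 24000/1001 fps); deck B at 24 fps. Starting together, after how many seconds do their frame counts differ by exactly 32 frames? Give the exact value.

4004/3 seconds

The gap grows by |24 − 24000/1001| = 24/1001 frames per second.
Time for a 32-frame gap: 32 ÷ (24/1001) = 4004/3 s.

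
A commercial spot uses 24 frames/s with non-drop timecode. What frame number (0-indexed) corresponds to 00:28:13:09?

40641

Total seconds to the label: (0 × 3600 + 28 × 60 + 13) = 1693.
Frame index = 1693 × 24 + 9 = 40641.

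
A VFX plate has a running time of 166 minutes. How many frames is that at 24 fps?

166 min = 9960 s.
Frames = 9960 × 24 = 239040.

239040 frames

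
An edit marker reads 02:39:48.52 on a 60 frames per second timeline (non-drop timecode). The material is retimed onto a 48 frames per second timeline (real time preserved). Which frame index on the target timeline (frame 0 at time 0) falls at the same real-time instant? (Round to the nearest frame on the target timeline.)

Source frame index: (2×3600 + 39×60 + 48) × 60 + 52 = 575332.
Real time: 575332 / (60) = 143833/15 s.
Target frame: (143833/15) × (48) = 2301328/5 ≈ 460265.600 → 460266.

frame 460266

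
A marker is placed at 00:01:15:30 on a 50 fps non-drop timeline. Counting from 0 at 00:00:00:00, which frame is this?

frame 3780

Total seconds to the label: (0 × 3600 + 1 × 60 + 15) = 75.
Frame index = 75 × 50 + 30 = 3780.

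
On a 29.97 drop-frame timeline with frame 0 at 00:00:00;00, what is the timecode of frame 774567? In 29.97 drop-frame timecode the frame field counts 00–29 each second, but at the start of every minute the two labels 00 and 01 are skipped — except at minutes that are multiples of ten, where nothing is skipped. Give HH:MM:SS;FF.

07:10:44;21

Each 10-minute DF block holds 10 × 60 × 30 − 9 × 2 = 17982 frames. 774567 ÷ 17982 → 43 full blocks, remainder 1341.
Within the partial block the first minute is 1800 frames and each further minute 1798, so 0 further minute boundaries passed. Total skipped labels = 18 × 43 + 2 × 0 = 774.
Non-drop label index = 774567 + 774 = 775341; at 30 labels/s that is 07:10:44:21, i.e. DF 07:10:44;21.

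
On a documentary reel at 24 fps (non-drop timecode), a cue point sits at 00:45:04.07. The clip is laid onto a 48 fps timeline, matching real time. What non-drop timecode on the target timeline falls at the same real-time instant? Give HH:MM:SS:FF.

00:45:04:14

Source frame index: (0×3600 + 45×60 + 4) × 24 + 7 = 64903.
Real time: 64903 / (24) = 64903/24 s.
Target frame: (64903/24) × (48) = 129806.
At 48 labels/s: frame 129806 → 00:45:04:14.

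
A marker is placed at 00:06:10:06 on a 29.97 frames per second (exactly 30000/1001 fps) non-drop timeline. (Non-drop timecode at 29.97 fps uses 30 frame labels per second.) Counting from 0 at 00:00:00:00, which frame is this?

Total seconds to the label: (0 × 3600 + 6 × 60 + 10) = 370.
Frame index = 370 × 30 + 6 = 11106.

frame 11106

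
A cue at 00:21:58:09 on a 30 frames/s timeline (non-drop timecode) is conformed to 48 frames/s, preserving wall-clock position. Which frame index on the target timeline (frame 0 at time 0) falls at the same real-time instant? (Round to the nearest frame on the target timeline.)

frame 63278

Source frame index: (0×3600 + 21×60 + 58) × 30 + 9 = 39549.
Real time: 39549 / (30) = 13183/10 s.
Target frame: (13183/10) × (48) = 316392/5 ≈ 63278.400 → 63278.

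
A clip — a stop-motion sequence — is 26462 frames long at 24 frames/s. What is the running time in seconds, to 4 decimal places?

1102.5833 seconds

Running time = 26462 × 1/24 = 13231/12 s ≈ 1102.5833 s.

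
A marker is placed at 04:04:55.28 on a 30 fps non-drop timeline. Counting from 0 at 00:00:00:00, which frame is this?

440878

Total seconds to the label: (4 × 3600 + 4 × 60 + 55) = 14695.
Frame index = 14695 × 30 + 28 = 440878.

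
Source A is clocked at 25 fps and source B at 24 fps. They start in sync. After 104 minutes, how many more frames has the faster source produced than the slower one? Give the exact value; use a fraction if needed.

104 min = 6240 s.
A emits 25 × 6240 = 156000 frames; B emits 24 × 6240 = 149760.
Difference = 6240 frames; B is behind A.

6240 frames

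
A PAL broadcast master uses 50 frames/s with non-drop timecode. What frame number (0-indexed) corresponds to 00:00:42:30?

frame 2130

Total seconds to the label: (0 × 3600 + 0 × 60 + 42) = 42.
Frame index = 42 × 50 + 30 = 2130.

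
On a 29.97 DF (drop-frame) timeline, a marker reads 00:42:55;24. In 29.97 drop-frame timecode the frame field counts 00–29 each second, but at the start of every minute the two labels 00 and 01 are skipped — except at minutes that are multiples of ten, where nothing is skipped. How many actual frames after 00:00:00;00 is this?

As if non-drop at 30 labels/s: (0 × 3600 + 42 × 60 + 55) × 30 + 24 = 77274.
Minute boundaries passed: 42; those not divisible by 10: 42 − 4 = 38; dropped labels = 2 × 38 = 76.
Actual frame index = 77274 − 76 = 77198.

77198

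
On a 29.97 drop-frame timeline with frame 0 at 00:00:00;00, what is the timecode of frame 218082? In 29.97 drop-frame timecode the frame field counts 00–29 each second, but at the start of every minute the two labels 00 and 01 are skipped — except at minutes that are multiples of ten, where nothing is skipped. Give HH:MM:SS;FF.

02:01:16;20

Ten DF minutes hold 17982 frames, so frame 218082 lies in block 12 (frames 215784–233765) with 2298 frames into that block.
The block's first minute is 1800 frames and the rest 1798 each; 2298 frames reaches minute 1, so 12 × 18 + 1 × 2 = 218 labels have been skipped so far.
Adding those back, label number 218082 + 218 = 218300 at 30 labels/s is 7276 s + 20 f = 2 h 1 min 16 s frame 20, i.e. 02:01:16;20.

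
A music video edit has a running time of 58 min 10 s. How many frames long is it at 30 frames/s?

58 min 10 s = 3490 s.
Frames = 3490 × 30 = 104700.

104700 frames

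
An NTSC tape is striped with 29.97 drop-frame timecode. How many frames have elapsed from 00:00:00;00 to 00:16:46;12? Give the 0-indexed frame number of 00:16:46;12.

30162

As if non-drop at 30 labels/s: (0 × 3600 + 16 × 60 + 46) × 30 + 12 = 30192.
Minute boundaries passed: 16; those not divisible by 10: 16 − 1 = 15; dropped labels = 2 × 15 = 30.
Actual frame index = 30192 − 30 = 30162.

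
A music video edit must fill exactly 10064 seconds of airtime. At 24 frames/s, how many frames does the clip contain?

241536 frames

Frames = 10064 × 24 = 241536.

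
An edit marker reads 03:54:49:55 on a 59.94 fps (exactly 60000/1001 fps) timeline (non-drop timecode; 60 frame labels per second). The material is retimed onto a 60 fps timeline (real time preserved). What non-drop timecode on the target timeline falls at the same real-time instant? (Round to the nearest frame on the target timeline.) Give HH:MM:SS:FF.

03:55:04:00

Source frame index: (3×3600 + 54×60 + 49) × 60 + 55 = 845395.
Real time: 845395 / (60000/1001) = 169248079/12000 s.
Target frame: (169248079/12000) × (60) = 169248079/200 ≈ 846240.395 → 846240.
At 60 labels/s: frame 846240 → 03:55:04:00.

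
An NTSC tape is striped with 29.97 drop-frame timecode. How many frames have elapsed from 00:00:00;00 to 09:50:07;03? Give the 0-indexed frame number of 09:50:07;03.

1061151

As if non-drop at 30 labels/s: (9 × 3600 + 50 × 60 + 7) × 30 + 3 = 1062213.
Minute boundaries passed: 590; those not divisible by 10: 590 − 59 = 531; dropped labels = 2 × 531 = 1062.
Actual frame index = 1062213 − 1062 = 1061151.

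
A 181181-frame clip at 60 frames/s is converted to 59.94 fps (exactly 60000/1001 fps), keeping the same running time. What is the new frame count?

181000 frames

Target frames = source frames × (target rate / source rate) = 181181 × (60000/1001)/(60) = 181181 × 1000/1001 = 181000.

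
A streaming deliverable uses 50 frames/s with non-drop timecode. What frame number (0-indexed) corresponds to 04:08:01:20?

Total seconds to the label: (4 × 3600 + 8 × 60 + 1) = 14881.
Frame index = 14881 × 50 + 20 = 744070.

744070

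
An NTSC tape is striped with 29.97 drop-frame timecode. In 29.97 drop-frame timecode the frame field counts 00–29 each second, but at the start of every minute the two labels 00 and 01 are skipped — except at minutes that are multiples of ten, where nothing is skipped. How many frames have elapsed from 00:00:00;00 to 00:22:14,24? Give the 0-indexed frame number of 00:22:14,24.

40004

Complete 10-minute blocks: 2, each 17982 frames → 35964.
Remaining 2 whole minutes in the current block: 1800 + 1 × 1798 = 3598 frames.
Within the current minute: 14 × 30 + 24 − 2 = 442 (labels ;00/;01 skipped at this minute). Total = 35964 + 3598 + 442 = 40004.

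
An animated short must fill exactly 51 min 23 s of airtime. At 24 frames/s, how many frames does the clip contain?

73992 frames

51 min 23 s = 3083 s.
Frames = 3083 × 24 = 73992.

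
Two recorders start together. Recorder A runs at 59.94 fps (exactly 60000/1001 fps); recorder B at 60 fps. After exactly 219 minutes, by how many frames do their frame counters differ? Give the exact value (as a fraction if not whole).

219 min = 13140 s.
A emits 60000/1001 × 13140 = 788400000/1001 frames; B emits 60 × 13140 = 788400.
Difference = 788400/1001 frames (≈ 787.6124); B is ahead of A.

788400/1001 frames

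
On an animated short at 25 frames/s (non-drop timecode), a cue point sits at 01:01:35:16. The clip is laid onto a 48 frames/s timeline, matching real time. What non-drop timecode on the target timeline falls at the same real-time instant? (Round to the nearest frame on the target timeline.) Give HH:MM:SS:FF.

Source frame index: (1×3600 + 1×60 + 35) × 25 + 16 = 92391.
Real time: 92391 / (25) = 92391/25 s.
Target frame: (92391/25) × (48) = 4434768/25 ≈ 177390.720 → 177391.
At 48 labels/s: frame 177391 → 01:01:35:31.

01:01:35:31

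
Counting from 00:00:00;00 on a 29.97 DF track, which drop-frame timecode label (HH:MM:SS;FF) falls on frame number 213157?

01:58:32;11

Each 10-minute DF block holds 10 × 60 × 30 − 9 × 2 = 17982 frames. 213157 ÷ 17982 → 11 full blocks, remainder 15355.
Within the partial block the first minute is 1800 frames and each further minute 1798, so 8 further minute boundaries passed. Total skipped labels = 18 × 11 + 2 × 8 = 214.
Non-drop label index = 213157 + 214 = 213371; at 30 labels/s that is 01:58:32:11, i.e. DF 01:58:32;11.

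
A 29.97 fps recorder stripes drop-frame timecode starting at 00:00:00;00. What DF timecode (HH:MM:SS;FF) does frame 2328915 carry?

21:35:08;07

Each 10-minute DF block holds 10 × 60 × 30 − 9 × 2 = 17982 frames. 2328915 ÷ 17982 → 129 full blocks, remainder 9237.
Within the partial block the first minute is 1800 frames and each further minute 1798, so 5 further minute boundaries passed. Total skipped labels = 18 × 129 + 2 × 5 = 2332.
Non-drop label index = 2328915 + 2332 = 2331247; at 30 labels/s that is 21:35:08:07, i.e. DF 21:35:08;07.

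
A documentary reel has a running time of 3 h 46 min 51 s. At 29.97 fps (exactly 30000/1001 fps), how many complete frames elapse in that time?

407922 frames

3 h 46 min 51 s = 13611 s.
Frames = 13611 × 30000/1001 = 31410000/77 ≈ 407922.0779.
Complete frames: 407922.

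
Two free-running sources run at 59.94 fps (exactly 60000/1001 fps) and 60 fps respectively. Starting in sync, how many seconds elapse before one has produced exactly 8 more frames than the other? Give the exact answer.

2002/15 seconds

The gap grows by |60 − 60000/1001| = 60/1001 frames per second.
Time for a 8-frame gap: 8 ÷ (60/1001) = 2002/15 s.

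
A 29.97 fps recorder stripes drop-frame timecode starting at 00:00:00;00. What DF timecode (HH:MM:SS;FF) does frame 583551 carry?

Each 10-minute DF block holds 10 × 60 × 30 − 9 × 2 = 17982 frames. 583551 ÷ 17982 → 32 full blocks, remainder 8127.
Within the partial block the first minute is 1800 frames and each further minute 1798, so 4 further minute boundaries passed. Total skipped labels = 18 × 32 + 2 × 4 = 584.
Non-drop label index = 583551 + 584 = 584135; at 30 labels/s that is 05:24:31:05, i.e. DF 05:24:31;05.

05:24:31;05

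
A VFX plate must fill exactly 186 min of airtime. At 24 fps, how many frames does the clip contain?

186 min = 11160 s.
Frames = 11160 × 24 = 267840.

267840 frames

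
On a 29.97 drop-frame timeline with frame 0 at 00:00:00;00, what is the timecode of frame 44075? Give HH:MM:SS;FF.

Each 10-minute DF block holds 10 × 60 × 30 − 9 × 2 = 17982 frames. 44075 ÷ 17982 → 2 full blocks, remainder 8111.
Within the partial block the first minute is 1800 frames and each further minute 1798, so 4 further minute boundaries passed. Total skipped labels = 18 × 2 + 2 × 4 = 44.
Non-drop label index = 44075 + 44 = 44119; at 30 labels/s that is 00:24:30:19, i.e. DF 00:24:30;19.

00:24:30;19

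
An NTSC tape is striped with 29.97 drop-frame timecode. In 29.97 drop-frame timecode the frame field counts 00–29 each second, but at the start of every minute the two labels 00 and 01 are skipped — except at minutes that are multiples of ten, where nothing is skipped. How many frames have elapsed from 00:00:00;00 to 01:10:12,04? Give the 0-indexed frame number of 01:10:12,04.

126238

Complete 10-minute blocks: 7, each 17982 frames → 125874.
Remaining 0 whole minutes in the current block: 0 frames.
Within the current minute: 12 × 30 + 4 = 364. Total = 125874 + 0 + 364 = 126238.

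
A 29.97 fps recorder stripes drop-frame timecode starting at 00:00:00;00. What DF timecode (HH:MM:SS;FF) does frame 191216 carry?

01:46:20;08

Each 10-minute DF block holds 10 × 60 × 30 − 9 × 2 = 17982 frames. 191216 ÷ 17982 → 10 full blocks, remainder 11396.
Within the partial block the first minute is 1800 frames and each further minute 1798, so 6 further minute boundaries passed. Total skipped labels = 18 × 10 + 2 × 6 = 192.
Non-drop label index = 191216 + 192 = 191408; at 30 labels/s that is 01:46:20:08, i.e. DF 01:46:20;08.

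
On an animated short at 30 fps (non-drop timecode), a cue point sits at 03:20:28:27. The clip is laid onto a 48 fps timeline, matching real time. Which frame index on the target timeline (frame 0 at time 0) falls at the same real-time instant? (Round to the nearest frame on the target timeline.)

Source frame index: (3×3600 + 20×60 + 28) × 30 + 27 = 360867.
Real time: 360867 / (30) = 120289/10 s.
Target frame: (120289/10) × (48) = 2886936/5 ≈ 577387.200 → 577387.

frame 577387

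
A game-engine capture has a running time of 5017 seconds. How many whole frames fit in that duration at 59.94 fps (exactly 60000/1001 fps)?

300719 frames

Frames = 5017 × 60000/1001 = 301020000/1001 ≈ 300719.2807.
Complete frames: 300719.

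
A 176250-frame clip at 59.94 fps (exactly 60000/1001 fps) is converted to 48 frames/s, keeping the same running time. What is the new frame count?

141141 frames

Target frames = source frames × (target rate / source rate) = 176250 × (48)/(60000/1001) = 176250 × 1001/1250 = 141141.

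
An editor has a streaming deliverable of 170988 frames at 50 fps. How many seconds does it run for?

3419.76 seconds

Running time = 170988 / (50) = 3419.76 s.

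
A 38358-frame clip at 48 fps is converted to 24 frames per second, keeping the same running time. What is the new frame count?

19179 frames

Target frames = source frames × (target rate / source rate) = 38358 × (24)/(48) = 38358 × 1/2 = 19179.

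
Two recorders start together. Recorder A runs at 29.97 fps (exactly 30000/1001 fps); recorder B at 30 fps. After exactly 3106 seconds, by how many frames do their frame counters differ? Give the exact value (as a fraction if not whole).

A emits 30000/1001 × 3106 = 93180000/1001 frames; B emits 30 × 3106 = 93180.
Difference = 93180/1001 frames (≈ 93.0869); B is ahead of A.

93180/1001 frames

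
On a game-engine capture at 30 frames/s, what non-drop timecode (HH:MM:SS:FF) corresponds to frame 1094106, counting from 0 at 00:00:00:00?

10:07:50:06

1094106 ÷ 30 = 36470 full seconds, remainder 6 frames.
36470 s = 10 h 7 min 50 s.
Timecode: 10:07:50:06.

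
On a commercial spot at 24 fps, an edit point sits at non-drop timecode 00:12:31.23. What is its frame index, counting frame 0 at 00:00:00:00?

Total seconds to the label: (0 × 3600 + 12 × 60 + 31) = 751.
Frame index = 751 × 24 + 23 = 18047.

18047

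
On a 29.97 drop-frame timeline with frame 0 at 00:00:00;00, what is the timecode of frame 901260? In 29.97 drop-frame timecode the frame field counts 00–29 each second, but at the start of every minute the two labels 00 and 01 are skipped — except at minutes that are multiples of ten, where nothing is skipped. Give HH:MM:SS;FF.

Ten DF minutes hold 17982 frames, so frame 901260 lies in block 50 (frames 899100–917081) with 2160 frames into that block.
The block's first minute is 1800 frames and the rest 1798 each; 2160 frames reaches minute 1, so 50 × 18 + 1 × 2 = 902 labels have been skipped so far.
Adding those back, label number 901260 + 902 = 902162 at 30 labels/s is 30072 s + 2 f = 8 h 21 min 12 s frame 2, i.e. 08:21:12;02.

08:21:12;02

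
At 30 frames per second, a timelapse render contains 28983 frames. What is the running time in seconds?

Running time = 28983 / (30) = 966.1 s.

966.1 seconds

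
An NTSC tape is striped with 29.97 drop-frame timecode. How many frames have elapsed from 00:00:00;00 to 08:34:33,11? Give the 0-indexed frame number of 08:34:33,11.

925275

Complete 10-minute blocks: 51, each 17982 frames → 917082.
Remaining 4 whole minutes in the current block: 1800 + 3 × 1798 = 7194 frames.
Within the current minute: 33 × 30 + 11 − 2 = 999 (labels ;00/;01 skipped at this minute). Total = 917082 + 7194 + 999 = 925275.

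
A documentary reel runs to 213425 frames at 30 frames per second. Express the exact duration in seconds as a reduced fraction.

42685/6 seconds

Running time = 213425 ÷ (30) = 213425 × 1/30 = 42685/6 s.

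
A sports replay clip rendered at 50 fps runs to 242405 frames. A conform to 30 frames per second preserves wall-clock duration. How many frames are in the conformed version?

Target frames = source frames × (target rate / source rate) = 242405 × (30)/(50) = 242405 × 3/5 = 145443.

145443 frames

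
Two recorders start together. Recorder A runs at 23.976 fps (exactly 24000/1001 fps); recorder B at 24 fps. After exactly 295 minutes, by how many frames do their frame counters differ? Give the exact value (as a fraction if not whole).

295 min = 17700 s.
A emits 24000/1001 × 17700 = 424800000/1001 frames; B emits 24 × 17700 = 424800.
Difference = 424800/1001 frames (≈ 424.3756); B is ahead of A.

424800/1001 frames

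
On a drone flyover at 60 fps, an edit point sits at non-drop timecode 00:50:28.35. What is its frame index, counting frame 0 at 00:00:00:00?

181715

Total seconds to the label: (0 × 3600 + 50 × 60 + 28) = 3028.
Frame index = 3028 × 60 + 35 = 181715.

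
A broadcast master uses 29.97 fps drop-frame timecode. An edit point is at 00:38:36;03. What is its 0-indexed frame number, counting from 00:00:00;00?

As if non-drop at 30 labels/s: (0 × 3600 + 38 × 60 + 36) × 30 + 3 = 69483.
Minute boundaries passed: 38; those not divisible by 10: 38 − 3 = 35; dropped labels = 2 × 35 = 70.
Actual frame index = 69483 − 70 = 69413.

69413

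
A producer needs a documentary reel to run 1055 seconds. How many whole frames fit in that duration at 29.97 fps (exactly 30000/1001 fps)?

Frames = 1055 × 30000/1001 = 31650000/1001 ≈ 31618.3816.
Complete frames: 31618.

31618 frames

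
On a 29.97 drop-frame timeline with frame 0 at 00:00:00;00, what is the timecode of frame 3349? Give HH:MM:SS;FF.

00:01:51;21

Each 10-minute DF block holds 10 × 60 × 30 − 9 × 2 = 17982 frames. 3349 ÷ 17982 → 0 full blocks, remainder 3349.
Within the partial block the first minute is 1800 frames and each further minute 1798, so 1 further minute boundary passed. Total skipped labels = 18 × 0 + 2 × 1 = 2.
Non-drop label index = 3349 + 2 = 3351; at 30 labels/s that is 00:01:51:21, i.e. DF 00:01:51;21.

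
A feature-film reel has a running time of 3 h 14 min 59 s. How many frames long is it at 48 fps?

561552 frames

3 h 14 min 59 s = 11699 s.
Frames = 11699 × 48 = 561552.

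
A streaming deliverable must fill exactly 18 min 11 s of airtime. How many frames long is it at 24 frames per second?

18 min 11 s = 1091 s.
Frames = 1091 × 24 = 26184.

26184 frames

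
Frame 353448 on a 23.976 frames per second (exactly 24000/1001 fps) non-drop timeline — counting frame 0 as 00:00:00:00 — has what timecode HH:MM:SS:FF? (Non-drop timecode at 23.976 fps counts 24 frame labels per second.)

04:05:27:00

353448 ÷ 24 = 14727 full seconds, remainder 0 frames.
14727 s = 4 h 5 min 27 s.
Timecode: 04:05:27:00.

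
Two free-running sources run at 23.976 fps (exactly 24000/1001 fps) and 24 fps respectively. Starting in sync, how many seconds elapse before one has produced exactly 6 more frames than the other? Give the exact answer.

The gap grows by |24 − 24000/1001| = 24/1001 frames per second.
Time for a 6-frame gap: 6 ÷ (24/1001) = 250.25 s.

250.25 seconds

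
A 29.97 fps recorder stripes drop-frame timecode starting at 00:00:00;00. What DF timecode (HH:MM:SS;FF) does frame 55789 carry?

Each 10-minute DF block holds 10 × 60 × 30 − 9 × 2 = 17982 frames. 55789 ÷ 17982 → 3 full blocks, remainder 1843.
Within the partial block the first minute is 1800 frames and each further minute 1798, so 1 further minute boundary passed. Total skipped labels = 18 × 3 + 2 × 1 = 56.
Non-drop label index = 55789 + 56 = 55845; at 30 labels/s that is 00:31:01:15, i.e. DF 00:31:01;15.

00:31:01;15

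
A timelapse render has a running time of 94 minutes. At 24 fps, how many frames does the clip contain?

135360 frames

94 min = 5640 s.
Frames = 5640 × 24 = 135360.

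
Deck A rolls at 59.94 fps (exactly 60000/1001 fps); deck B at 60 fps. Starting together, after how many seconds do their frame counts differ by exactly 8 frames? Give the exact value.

The gap grows by |60 − 60000/1001| = 60/1001 frames per second.
Time for a 8-frame gap: 8 ÷ (60/1001) = 2002/15 s.

2002/15 seconds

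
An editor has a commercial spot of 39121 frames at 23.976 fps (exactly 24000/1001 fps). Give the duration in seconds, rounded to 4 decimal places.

Running time = 39121 × 1001/24000 = 39160121/24000 s ≈ 1631.6717 s.

1631.6717 seconds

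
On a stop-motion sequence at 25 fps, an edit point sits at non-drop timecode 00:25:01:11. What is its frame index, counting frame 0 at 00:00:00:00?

Total seconds to the label: (0 × 3600 + 25 × 60 + 1) = 1501.
Frame index = 1501 × 25 + 11 = 37536.

37536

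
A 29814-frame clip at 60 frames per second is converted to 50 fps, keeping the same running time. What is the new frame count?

24845 frames

Target frames = source frames × (target rate / source rate) = 29814 × (50)/(60) = 29814 × 5/6 = 24845.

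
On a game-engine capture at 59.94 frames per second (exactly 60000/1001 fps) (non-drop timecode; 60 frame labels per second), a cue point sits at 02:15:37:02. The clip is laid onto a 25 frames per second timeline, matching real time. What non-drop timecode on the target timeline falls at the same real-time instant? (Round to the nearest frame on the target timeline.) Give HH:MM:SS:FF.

Source frame index: (2×3600 + 15×60 + 37) × 60 + 2 = 488222.
Real time: 488222 / (60000/1001) = 244355111/30000 s.
Target frame: (244355111/30000) × (25) = 244355111/1200 ≈ 203629.259 → 203629.
At 25 labels/s: frame 203629 → 02:15:45:04.

02:15:45:04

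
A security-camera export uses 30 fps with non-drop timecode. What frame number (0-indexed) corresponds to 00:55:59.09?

Total seconds to the label: (0 × 3600 + 55 × 60 + 59) = 3359.
Frame index = 3359 × 30 + 9 = 100779.

100779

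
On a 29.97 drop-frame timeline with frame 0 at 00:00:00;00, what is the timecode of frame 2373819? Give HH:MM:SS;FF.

Ten DF minutes hold 17982 frames, so frame 2373819 lies in block 132 (frames 2373624–2391605) with 195 frames into that block.
The block's first minute is 1800 frames and the rest 1798 each; 195 frames reaches minute 0, so 132 × 18 + 0 × 2 = 2376 labels have been skipped so far.
Adding those back, label number 2373819 + 2376 = 2376195 at 30 labels/s is 79206 s + 15 f = 22 h 0 min 6 s frame 15, i.e. 22:00:06;15.

22:00:06;15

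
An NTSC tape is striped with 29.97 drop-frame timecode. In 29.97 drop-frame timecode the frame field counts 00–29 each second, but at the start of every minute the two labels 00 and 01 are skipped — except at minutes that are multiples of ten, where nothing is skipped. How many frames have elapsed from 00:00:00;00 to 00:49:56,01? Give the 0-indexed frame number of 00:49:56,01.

89791

Complete 10-minute blocks: 4, each 17982 frames → 71928.
Remaining 9 whole minutes in the current block: 1800 + 8 × 1798 = 16184 frames.
Within the current minute: 56 × 30 + 1 − 2 = 1679 (labels ;00/;01 skipped at this minute). Total = 71928 + 16184 + 1679 = 89791.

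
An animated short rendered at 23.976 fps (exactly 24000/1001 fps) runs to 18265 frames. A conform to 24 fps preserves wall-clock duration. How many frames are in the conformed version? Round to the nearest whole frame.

Frames at target rate = 18265 × (24) / (24000/1001) = 3656653/200 ≈ 18283.265.
Nearest whole frame: 18283.

18283 frames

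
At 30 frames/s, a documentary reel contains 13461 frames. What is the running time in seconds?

448.7 seconds

Running time = 13461 / (30) = 448.7 s.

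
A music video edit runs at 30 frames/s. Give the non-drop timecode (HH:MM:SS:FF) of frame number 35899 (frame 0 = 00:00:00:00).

00:19:56:19

35899 ÷ 30 = 1196 full seconds, remainder 19 frames.
1196 s = 0 h 19 min 56 s.
Timecode: 00:19:56:19.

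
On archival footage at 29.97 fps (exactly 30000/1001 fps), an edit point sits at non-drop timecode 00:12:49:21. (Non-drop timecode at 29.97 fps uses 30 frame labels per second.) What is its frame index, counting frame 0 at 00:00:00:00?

23091

Total seconds to the label: (0 × 3600 + 12 × 60 + 49) = 769.
Frame index = 769 × 30 + 21 = 23091.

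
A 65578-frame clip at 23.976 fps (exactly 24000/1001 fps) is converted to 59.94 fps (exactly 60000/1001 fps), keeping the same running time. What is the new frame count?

Frames at target rate = 65578 × (60000/1001) / (24000/1001) = 163945.

163945 frames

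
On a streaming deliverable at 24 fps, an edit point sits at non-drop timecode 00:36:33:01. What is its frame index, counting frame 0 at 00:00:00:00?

52633

Total seconds to the label: (0 × 3600 + 36 × 60 + 33) = 2193.
Frame index = 2193 × 24 + 1 = 52633.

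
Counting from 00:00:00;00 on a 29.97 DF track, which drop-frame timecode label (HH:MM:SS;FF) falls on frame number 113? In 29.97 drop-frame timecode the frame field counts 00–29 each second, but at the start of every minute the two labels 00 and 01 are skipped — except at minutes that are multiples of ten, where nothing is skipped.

00:00:03;23

Ten DF minutes hold 17982 frames, so frame 113 lies in block 0 (frames 0–17981) with 113 frames into that block.
The block's first minute is 1800 frames and the rest 1798 each; 113 frames reaches minute 0, so 0 × 18 + 0 × 2 = 0 labels have been skipped so far.
Adding those back, label number 113 + 0 = 113 at 30 labels/s is 3 s + 23 f = 0 h 0 min 3 s frame 23, i.e. 00:00:03;23.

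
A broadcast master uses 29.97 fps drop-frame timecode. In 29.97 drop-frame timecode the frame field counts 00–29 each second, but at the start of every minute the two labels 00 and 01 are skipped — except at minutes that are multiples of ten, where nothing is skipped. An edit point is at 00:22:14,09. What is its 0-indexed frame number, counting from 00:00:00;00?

Complete 10-minute blocks: 2, each 17982 frames → 35964.
Remaining 2 whole minutes in the current block: 1800 + 1 × 1798 = 3598 frames.
Within the current minute: 14 × 30 + 9 − 2 = 427 (labels ;00/;01 skipped at this minute). Total = 35964 + 3598 + 427 = 39989.

39989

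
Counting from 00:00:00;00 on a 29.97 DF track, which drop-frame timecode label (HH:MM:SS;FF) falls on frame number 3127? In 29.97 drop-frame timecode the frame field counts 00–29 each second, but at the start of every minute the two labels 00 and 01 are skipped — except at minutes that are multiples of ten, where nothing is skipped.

Each 10-minute DF block holds 10 × 60 × 30 − 9 × 2 = 17982 frames. 3127 ÷ 17982 → 0 full blocks, remainder 3127.
Within the partial block the first minute is 1800 frames and each further minute 1798, so 1 further minute boundary passed. Total skipped labels = 18 × 0 + 2 × 1 = 2.
Non-drop label index = 3127 + 2 = 3129; at 30 labels/s that is 00:01:44:09, i.e. DF 00:01:44;09.

00:01:44;09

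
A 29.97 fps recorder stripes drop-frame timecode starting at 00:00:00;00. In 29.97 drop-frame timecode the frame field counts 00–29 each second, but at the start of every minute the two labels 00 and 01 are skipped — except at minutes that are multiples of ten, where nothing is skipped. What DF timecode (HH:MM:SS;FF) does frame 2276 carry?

00:01:15;28

Ten DF minutes hold 17982 frames, so frame 2276 lies in block 0 (frames 0–17981) with 2276 frames into that block.
The block's first minute is 1800 frames and the rest 1798 each; 2276 frames reaches minute 1, so 0 × 18 + 1 × 2 = 2 labels have been skipped so far.
Adding those back, label number 2276 + 2 = 2278 at 30 labels/s is 75 s + 28 f = 0 h 1 min 15 s frame 28, i.e. 00:01:15;28.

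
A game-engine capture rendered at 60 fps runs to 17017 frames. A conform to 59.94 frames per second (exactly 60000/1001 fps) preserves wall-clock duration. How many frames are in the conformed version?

17000 frames

Target frames = source frames × (target rate / source rate) = 17017 × (60000/1001)/(60) = 17017 × 1000/1001 = 17000.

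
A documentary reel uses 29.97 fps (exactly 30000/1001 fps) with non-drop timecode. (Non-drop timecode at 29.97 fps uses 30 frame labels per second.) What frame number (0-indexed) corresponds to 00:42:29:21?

Total seconds to the label: (0 × 3600 + 42 × 60 + 29) = 2549.
Frame index = 2549 × 30 + 21 = 76491.

frame 76491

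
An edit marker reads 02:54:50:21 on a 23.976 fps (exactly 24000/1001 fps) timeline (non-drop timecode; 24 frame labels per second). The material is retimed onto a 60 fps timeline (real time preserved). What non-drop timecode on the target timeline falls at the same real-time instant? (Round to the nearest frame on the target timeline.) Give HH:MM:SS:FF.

02:55:01:22

Source frame index: (2×3600 + 54×60 + 50) × 24 + 21 = 251781.
Real time: 251781 / (24000/1001) = 84010927/8000 s.
Target frame: (84010927/8000) × (60) = 252032781/400 ≈ 630081.953 → 630082.
At 60 labels/s: frame 630082 → 02:55:01:22.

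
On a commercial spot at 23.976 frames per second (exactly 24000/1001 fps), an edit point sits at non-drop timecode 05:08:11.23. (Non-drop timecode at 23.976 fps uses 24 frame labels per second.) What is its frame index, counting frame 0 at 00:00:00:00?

Total seconds to the label: (5 × 3600 + 8 × 60 + 11) = 18491.
Frame index = 18491 × 24 + 23 = 443807.

frame 443807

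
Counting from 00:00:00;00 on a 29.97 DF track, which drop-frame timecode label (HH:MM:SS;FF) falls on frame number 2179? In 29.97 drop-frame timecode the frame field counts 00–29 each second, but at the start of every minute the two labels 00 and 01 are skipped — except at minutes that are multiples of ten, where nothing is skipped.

Ten DF minutes hold 17982 frames, so frame 2179 lies in block 0 (frames 0–17981) with 2179 frames into that block.
The block's first minute is 1800 frames and the rest 1798 each; 2179 frames reaches minute 1, so 0 × 18 + 1 × 2 = 2 labels have been skipped so far.
Adding those back, label number 2179 + 2 = 2181 at 30 labels/s is 72 s + 21 f = 0 h 1 min 12 s frame 21, i.e. 00:01:12;21.

00:01:12;21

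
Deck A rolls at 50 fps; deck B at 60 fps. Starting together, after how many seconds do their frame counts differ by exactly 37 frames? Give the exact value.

3.7 seconds

The gap grows by |60 − 50| = 10 frames per second.
Time for a 37-frame gap: 37 ÷ (10) = 3.7 s.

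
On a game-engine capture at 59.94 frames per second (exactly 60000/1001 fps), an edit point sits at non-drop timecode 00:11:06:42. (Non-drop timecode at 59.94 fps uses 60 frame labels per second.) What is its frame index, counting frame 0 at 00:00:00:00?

Total seconds to the label: (0 × 3600 + 11 × 60 + 6) = 666.
Frame index = 666 × 60 + 42 = 40002.

frame 40002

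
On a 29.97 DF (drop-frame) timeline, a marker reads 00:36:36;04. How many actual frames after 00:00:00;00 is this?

As if non-drop at 30 labels/s: (0 × 3600 + 36 × 60 + 36) × 30 + 4 = 65884.
Minute boundaries passed: 36; those not divisible by 10: 36 − 3 = 33; dropped labels = 2 × 33 = 66.
Actual frame index = 65884 − 66 = 65818.

65818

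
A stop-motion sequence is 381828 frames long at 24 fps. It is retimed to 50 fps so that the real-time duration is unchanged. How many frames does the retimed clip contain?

Target frames = source frames × (target rate / source rate) = 381828 × (50)/(24) = 381828 × 25/12 = 795475.

795475 frames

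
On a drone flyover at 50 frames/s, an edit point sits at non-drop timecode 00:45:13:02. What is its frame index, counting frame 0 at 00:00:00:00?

frame 135652

Total seconds to the label: (0 × 3600 + 45 × 60 + 13) = 2713.
Frame index = 2713 × 50 + 2 = 135652.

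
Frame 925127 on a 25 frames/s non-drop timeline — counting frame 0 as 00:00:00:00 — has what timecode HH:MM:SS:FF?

925127 ÷ 25 = 37005 full seconds, remainder 2 frames.
37005 s = 10 h 16 min 45 s.
Timecode: 10:16:45:02.

10:16:45:02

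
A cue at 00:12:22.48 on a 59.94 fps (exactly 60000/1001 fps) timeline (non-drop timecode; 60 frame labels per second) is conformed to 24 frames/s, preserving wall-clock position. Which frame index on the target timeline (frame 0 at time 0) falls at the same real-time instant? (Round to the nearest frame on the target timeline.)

frame 17845

Source frame index: (0×3600 + 12×60 + 22) × 60 + 48 = 44568.
Real time: 44568 / (60000/1001) = 1858857/2500 s.
Target frame: (1858857/2500) × (24) = 11153142/625 ≈ 17845.027 → 17845.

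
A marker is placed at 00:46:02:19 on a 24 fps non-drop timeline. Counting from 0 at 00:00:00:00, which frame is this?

66307

Total seconds to the label: (0 × 3600 + 46 × 60 + 2) = 2762.
Frame index = 2762 × 24 + 19 = 66307.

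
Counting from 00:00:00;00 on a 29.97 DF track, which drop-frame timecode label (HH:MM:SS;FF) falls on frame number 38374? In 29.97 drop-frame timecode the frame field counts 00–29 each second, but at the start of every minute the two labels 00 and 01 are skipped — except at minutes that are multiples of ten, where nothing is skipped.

00:21:20;12

Each 10-minute DF block holds 10 × 60 × 30 − 9 × 2 = 17982 frames. 38374 ÷ 17982 → 2 full blocks, remainder 2410.
Within the partial block the first minute is 1800 frames and each further minute 1798, so 1 further minute boundary passed. Total skipped labels = 18 × 2 + 2 × 1 = 38.
Non-drop label index = 38374 + 38 = 38412; at 30 labels/s that is 00:21:20:12, i.e. DF 00:21:20;12.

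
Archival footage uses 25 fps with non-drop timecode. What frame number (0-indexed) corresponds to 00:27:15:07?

frame 40882

Total seconds to the label: (0 × 3600 + 27 × 60 + 15) = 1635.
Frame index = 1635 × 25 + 7 = 40882.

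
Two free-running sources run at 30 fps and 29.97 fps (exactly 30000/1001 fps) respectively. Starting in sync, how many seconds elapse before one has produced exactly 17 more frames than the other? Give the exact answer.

The gap grows by |30000/1001 − 30| = 30/1001 frames per second.
Time for a 17-frame gap: 17 ÷ (30/1001) = 17017/30 s.

17017/30 seconds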